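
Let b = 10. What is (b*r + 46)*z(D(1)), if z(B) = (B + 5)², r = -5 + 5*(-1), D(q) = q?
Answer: -1944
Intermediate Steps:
r = -10 (r = -5 - 5 = -10)
z(B) = (5 + B)²
(b*r + 46)*z(D(1)) = (10*(-10) + 46)*(5 + 1)² = (-100 + 46)*6² = -54*36 = -1944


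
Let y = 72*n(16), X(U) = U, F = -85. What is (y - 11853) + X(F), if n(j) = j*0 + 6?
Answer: -11506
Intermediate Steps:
n(j) = 6 (n(j) = 0 + 6 = 6)
y = 432 (y = 72*6 = 432)
(y - 11853) + X(F) = (432 - 11853) - 85 = -11421 - 85 = -11506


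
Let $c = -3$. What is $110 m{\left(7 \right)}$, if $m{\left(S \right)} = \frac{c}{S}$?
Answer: $- \frac{330}{7} \approx -47.143$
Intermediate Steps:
$m{\left(S \right)} = - \frac{3}{S}$
$110 m{\left(7 \right)} = 110 \left(- \frac{3}{7}\right) = - \frac{330}{7}$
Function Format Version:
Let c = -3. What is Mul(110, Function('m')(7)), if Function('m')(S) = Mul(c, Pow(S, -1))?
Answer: Rational(-330, 7) ≈ -47.143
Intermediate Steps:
Function('m')(S) = Mul(-3, Pow(S, -1))
Mul(110, Function('m')(7)) = Mul(110, Mul(-3, Pow(7, -1))) = Mul(110, Mul(-3, Rational(1, 7))) = Mul(110, Rational(-3, 7)) = Rational(-330, 7)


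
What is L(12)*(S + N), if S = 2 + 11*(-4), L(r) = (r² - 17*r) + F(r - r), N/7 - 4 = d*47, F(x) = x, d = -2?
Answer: 40320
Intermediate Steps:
N = -630 (N = 28 + 7*(-2*47) = 28 + 7*(-94) = 28 - 658 = -630)
L(r) = r² - 17*r (L(r) = (r² - 17*r) + (r - r) = (r² - 17*r) + 0 = r² - 17*r)
S = -42 (S = 2 - 44 = -42)
L(12)*(S + N) = (12*(-17 + 12))*(-42 - 630) = (12*(-5))*(-672) = -60*(-672) = 40320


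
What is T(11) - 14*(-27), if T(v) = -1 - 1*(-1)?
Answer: 378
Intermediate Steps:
T(v) = 0 (T(v) = -1 + 1 = 0)
T(11) - 14*(-27) = 0 - 14*(-27) = 0 + 378 = 378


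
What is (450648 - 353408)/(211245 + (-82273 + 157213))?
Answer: 19448/57237 ≈ 0.33978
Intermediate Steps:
(450648 - 353408)/(211245 + (-82273 + 157213)) = 97240/(211245 + 74940) = 97240/286185 = 97240*(1/286185) = 19448/57237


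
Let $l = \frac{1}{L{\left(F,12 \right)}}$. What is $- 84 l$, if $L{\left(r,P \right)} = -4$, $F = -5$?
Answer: $21$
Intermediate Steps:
$l = - \frac{1}{4}$ ($l = \frac{1}{-4} = - \frac{1}{4} \approx -0.25$)
$- 84 l = \left(-84\right) \left(- \frac{1}{4}\right) = 21$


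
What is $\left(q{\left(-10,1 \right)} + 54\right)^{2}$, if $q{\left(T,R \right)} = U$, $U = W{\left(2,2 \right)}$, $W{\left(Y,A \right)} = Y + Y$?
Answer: $3364$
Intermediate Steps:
$W{\left(Y,A \right)} = 2 Y$
$U = 4$ ($U = 2 \cdot 2 = 4$)
$q{\left(T,R \right)} = 4$
$\left(q{\left(-10,1 \right)} + 54\right)^{2} = \left(4 + 54\right)^{2} = 58^{2} = 3364$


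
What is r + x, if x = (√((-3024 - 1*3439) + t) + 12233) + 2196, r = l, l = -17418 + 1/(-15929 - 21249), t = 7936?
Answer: -111125043/37178 + √1473 ≈ -2950.6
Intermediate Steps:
l = -647566405/37178 (l = -17418 + 1/(-37178) = -17418 - 1/37178 = -647566405/37178 ≈ -17418.)
r = -647566405/37178 ≈ -17418.
x = 14429 + √1473 (x = (√((-3024 - 1*3439) + 7936) + 12233) + 2196 = (√((-3024 - 3439) + 7936) + 12233) + 2196 = (√(-6463 + 7936) + 12233) + 2196 = (√1473 + 12233) + 2196 = (12233 + √1473) + 2196 = 14429 + √1473 ≈ 14467.)
r + x = -647566405/37178 + (14429 + √1473) = -111125043/37178 + √1473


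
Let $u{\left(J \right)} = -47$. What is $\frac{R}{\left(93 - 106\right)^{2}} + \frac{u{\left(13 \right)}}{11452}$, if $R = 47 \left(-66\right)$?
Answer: $- \frac{35532047}{1935388} \approx -18.359$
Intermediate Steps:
$R = -3102$
$\frac{R}{\left(93 - 106\right)^{2}} + \frac{u{\left(13 \right)}}{11452} = - \frac{3102}{\left(93 - 106\right)^{2}} - \frac{47}{11452} = - \frac{3102}{\left(-13\right)^{2}} - \frac{47}{11452} = - \frac{3102}{169} - \frac{47}{11452} = - \frac{35532047}{1935388}$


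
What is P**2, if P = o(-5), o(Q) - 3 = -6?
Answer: 9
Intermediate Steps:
o(Q) = -3 (o(Q) = 3 - 6 = -3)
P = -3
P**2 = (-3)**2 = 9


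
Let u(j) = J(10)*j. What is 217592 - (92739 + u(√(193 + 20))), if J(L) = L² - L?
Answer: 124853 - 90*√213 ≈ 1.2354e+5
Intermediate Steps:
u(j) = 90*j (u(j) = (10*(-1 + 10))*j = (10*9)*j = 90*j)
217592 - (92739 + u(√(193 + 20))) = 217592 - (92739 + 90*√(193 + 20)) = 217592 - (92739 + 90*√213) = 217592 + (-92739 - 90*√213) = 124853 - 90*√213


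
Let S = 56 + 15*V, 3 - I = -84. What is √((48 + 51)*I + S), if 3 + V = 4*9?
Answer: 2*√2291 ≈ 95.729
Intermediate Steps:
I = 87 (I = 3 - 1*(-84) = 3 + 84 = 87)
V = 33 (V = -3 + 4*9 = -3 + 36 = 33)
S = 551 (S = 56 + 15*33 = 56 + 495 = 551)
√((48 + 51)*I + S) = √((48 + 51)*87 + 551) = √(99*87 + 551) = √(8613 + 551) = √9164 = 2*√2291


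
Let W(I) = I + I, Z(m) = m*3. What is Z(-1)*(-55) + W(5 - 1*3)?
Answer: 169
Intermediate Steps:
Z(m) = 3*m
W(I) = 2*I
Z(-1)*(-55) + W(5 - 1*3) = (3*(-1))*(-55) + 2*(5 - 1*3) = -3*(-55) + 2*(5 - 3) = 165 + 2*2 = 165 + 4 = 169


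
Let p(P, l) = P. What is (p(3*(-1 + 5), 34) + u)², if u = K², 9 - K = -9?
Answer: 112896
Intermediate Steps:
K = 18 (K = 9 - 1*(-9) = 9 + 9 = 18)
u = 324 (u = 18² = 324)
(p(3*(-1 + 5), 34) + u)² = (3*(-1 + 5) + 324)² = (3*4 + 324)² = (12 + 324)² = 336² = 112896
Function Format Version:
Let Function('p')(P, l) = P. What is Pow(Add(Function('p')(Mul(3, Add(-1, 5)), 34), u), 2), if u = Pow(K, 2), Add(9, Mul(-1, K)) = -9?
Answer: 112896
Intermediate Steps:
K = 18 (K = Add(9, Mul(-1, -9)) = Add(9, 9) = 18)
u = 324 (u = Pow(18, 2) = 324)
Pow(Add(Function('p')(Mul(3, Add(-1, 5)), 34), u), 2) = Pow(Add(Mul(3, Add(-1, 5)), 324), 2) = Pow(Add(Mul(3, 4), 324), 2) = Pow(Add(12, 324), 2) = Pow(336, 2) = 112896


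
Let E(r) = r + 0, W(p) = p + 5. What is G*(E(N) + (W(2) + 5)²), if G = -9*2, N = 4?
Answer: -2664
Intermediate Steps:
W(p) = 5 + p
E(r) = r
G = -18 (G = -1*18 = -18)
G*(E(N) + (W(2) + 5)²) = -18*(4 + ((5 + 2) + 5)²) = -18*(4 + (7 + 5)²) = -18*(4 + 12²) = -18*(4 + 144) = -18*148 = -2664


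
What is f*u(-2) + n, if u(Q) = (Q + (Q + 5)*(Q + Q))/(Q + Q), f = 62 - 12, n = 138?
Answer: 313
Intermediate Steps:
f = 50
u(Q) = (Q + 2*Q*(5 + Q))/(2*Q) (u(Q) = (Q + (5 + Q)*(2*Q))/((2*Q)) = (Q + 2*Q*(5 + Q))*(1/(2*Q)) = (Q + 2*Q*(5 + Q))/(2*Q))
f*u(-2) + n = 50*(11/2 - 2) + 138 = 50*(7/2) + 138 = 175 + 138 = 313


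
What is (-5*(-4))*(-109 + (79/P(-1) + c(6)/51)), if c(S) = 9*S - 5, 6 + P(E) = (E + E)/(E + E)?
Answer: -126316/51 ≈ -2476.8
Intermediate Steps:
P(E) = -5 (P(E) = -6 + (E + E)/(E + E) = -6 + (2*E)/((2*E)) = -6 + (2*E)*(1/(2*E)) = -6 + 1 = -5)
c(S) = -5 + 9*S
(-5*(-4))*(-109 + (79/P(-1) + c(6)/51)) = (-5*(-4))*(-109 + (79/(-5) + (-5 + 9*6)/51)) = 20*(-109 + (79*(-⅕) + (-5 + 54)*(1/51))) = 20*(-109 + (-79/5 + 49*(1/51))) = 20*(-109 + (-79/5 + 49/51)) = 20*(-109 - 3784/255) = 20*(-31579/255) = -126316/51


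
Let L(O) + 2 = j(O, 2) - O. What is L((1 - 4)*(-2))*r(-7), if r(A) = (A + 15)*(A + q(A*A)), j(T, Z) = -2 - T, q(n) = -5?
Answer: 1536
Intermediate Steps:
r(A) = (-5 + A)*(15 + A) (r(A) = (A + 15)*(A - 5) = (15 + A)*(-5 + A) = (-5 + A)*(15 + A))
L(O) = -4 - 2*O (L(O) = -2 + ((-2 - O) - O) = -2 + (-2 - 2*O) = -4 - 2*O)
L((1 - 4)*(-2))*r(-7) = (-4 - 2*(1 - 4)*(-2))*(-75 + (-7)² + 10*(-7)) = (-4 - (-6)*(-2))*(-75 + 49 - 70) = (-4 - 2*6)*(-96) = (-4 - 12)*(-96) = -16*(-96) = 1536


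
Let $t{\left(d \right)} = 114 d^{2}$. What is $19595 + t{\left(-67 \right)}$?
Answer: $531341$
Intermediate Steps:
$19595 + t{\left(-67 \right)} = 19595 + 114 \left(-67\right)^{2} = 19595 + 114 \cdot 4489 = 19595 + 511746 = 531341$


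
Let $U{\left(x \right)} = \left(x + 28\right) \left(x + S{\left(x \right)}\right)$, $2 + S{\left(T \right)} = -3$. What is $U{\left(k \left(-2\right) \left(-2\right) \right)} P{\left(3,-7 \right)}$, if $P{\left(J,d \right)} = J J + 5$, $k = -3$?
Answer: $-3808$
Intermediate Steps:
$S{\left(T \right)} = -5$ ($S{\left(T \right)} = -2 - 3 = -5$)
$P{\left(J,d \right)} = 5 + J^{2}$ ($P{\left(J,d \right)} = J^{2} + 5 = 5 + J^{2}$)
$U{\left(x \right)} = \left(-5 + x\right) \left(28 + x\right)$ ($U{\left(x \right)} = \left(x + 28\right) \left(x - 5\right) = \left(28 + x\right) \left(-5 + x\right) = \left(-5 + x\right) \left(28 + x\right)$)
$U{\left(k \left(-2\right) \left(-2\right) \right)} P{\left(3,-7 \right)} = \left(-140 + \left(\left(-3\right) \left(-2\right) \left(-2\right)\right)^{2} + 23 \left(-3\right) \left(-2\right) \left(-2\right)\right) \left(5 + 3^{2}\right) = \left(-140 + \left(6 \left(-2\right)\right)^{2} + 23 \cdot 6 \left(-2\right)\right) \left(5 + 9\right) = \left(-140 + \left(-12\right)^{2} + 23 \left(-12\right)\right) 14 = \left(-140 + 144 - 276\right) 14 = \left(-272\right) 14 = -3808$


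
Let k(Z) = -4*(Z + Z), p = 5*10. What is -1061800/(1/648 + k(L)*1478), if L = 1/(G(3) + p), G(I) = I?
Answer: 36466459200/7661899 ≈ 4759.5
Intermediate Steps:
p = 50
L = 1/53 (L = 1/(3 + 50) = 1/53 ≈ 0.018868)
k(Z) = -8*Z
-1061800/(1/648 + k(L)*1478) = -1061800/(1/648 - 8*1/53*1478) = -1061800/(1/648 - 8/53*1478) = -1061800/(1/648 - 11824/53) = -1061800/(-7661899/34344) = -1061800*(-34344/7661899) = 36466459200/7661899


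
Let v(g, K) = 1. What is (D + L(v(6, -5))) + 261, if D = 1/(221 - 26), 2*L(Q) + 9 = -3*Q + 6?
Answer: 50311/195 ≈ 258.00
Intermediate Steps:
L(Q) = -3/2 - 3*Q/2 (L(Q) = -9/2 + (-3*Q + 6)/2 = -9/2 + (6 - 3*Q)/2 = -9/2 + (3 - 3*Q/2) = -3/2 - 3*Q/2)
D = 1/195 ≈ 0.0051282
(D + L(v(6, -5))) + 261 = (1/195 + (-3/2 - 3/2*1)) + 261 = (1/195 + (-3/2 - 3/2)) + 261 = (1/195 - 3) + 261 = -584/195 + 261 = 50311/195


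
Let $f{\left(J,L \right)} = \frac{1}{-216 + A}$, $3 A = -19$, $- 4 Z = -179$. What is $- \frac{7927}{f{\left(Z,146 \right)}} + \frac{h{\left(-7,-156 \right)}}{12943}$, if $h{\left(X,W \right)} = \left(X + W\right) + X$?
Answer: $\frac{68433639877}{38829} \approx 1.7624 \cdot 10^{6}$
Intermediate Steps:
$Z = \frac{179}{4}$ ($Z = \left(- \frac{1}{4}\right) \left(-179\right) = \frac{179}{4} \approx 44.75$)
$A = - \frac{19}{3}$ ($A = \frac{1}{3} \left(-19\right) = - \frac{19}{3} \approx -6.3333$)
$h{\left(X,W \right)} = W + 2 X$ ($h{\left(X,W \right)} = \left(W + X\right) + X = W + 2 X$)
$f{\left(J,L \right)} = - \frac{3}{667}$ ($f{\left(J,L \right)} = \frac{1}{-216 - \frac{19}{3}} = \frac{1}{- \frac{667}{3}} = - \frac{3}{667}$)
$- \frac{7927}{f{\left(Z,146 \right)}} + \frac{h{\left(-7,-156 \right)}}{12943} = - \frac{7927}{- \frac{3}{667}} + \frac{-156 + 2 \left(-7\right)}{12943} = \left(-7927\right) \left(- \frac{667}{3}\right) + \left(-156 - 14\right) \frac{1}{12943} = \frac{5287309}{3} - \frac{170}{12943} = \frac{68433639877}{38829}$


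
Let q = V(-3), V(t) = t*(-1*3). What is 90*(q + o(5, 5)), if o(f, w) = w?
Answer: 1260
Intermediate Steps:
V(t) = -3*t (V(t) = t*(-3) = -3*t)
q = 9 (q = -3*(-3) = 9)
90*(q + o(5, 5)) = 90*(9 + 5) = 90*14 = 1260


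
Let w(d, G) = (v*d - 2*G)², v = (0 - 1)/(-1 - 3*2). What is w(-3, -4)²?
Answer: 7890481/2401 ≈ 3286.3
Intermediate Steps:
v = ⅐ (v = -1/(-1 - 6) = -1/(-7) = -1*(-⅐) = ⅐ ≈ 0.14286)
w(d, G) = (-2*G + d/7)² (w(d, G) = (d/7 - 2*G)² = (-2*G + d/7)²)
w(-3, -4)² = ((-1*(-3) + 14*(-4))²/49)² = ((3 - 56)²/49)² = ((1/49)*(-53)²)² = ((1/49)*2809)² = (2809/49)² = 7890481/2401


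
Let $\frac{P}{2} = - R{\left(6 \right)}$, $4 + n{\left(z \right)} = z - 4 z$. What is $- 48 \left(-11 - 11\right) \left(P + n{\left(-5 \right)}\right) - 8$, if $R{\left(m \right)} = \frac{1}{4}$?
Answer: $11080$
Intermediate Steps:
$R{\left(m \right)} = \frac{1}{4}$
$n{\left(z \right)} = -4 - 3 z$ ($n{\left(z \right)} = -4 + \left(z - 4 z\right) = -4 - 3 z$)
$P = - \frac{1}{2}$ ($P = 2 \left(\left(-1\right) \frac{1}{4}\right) = 2 \left(- \frac{1}{4}\right) = - \frac{1}{2} \approx -0.5$)
$- 48 \left(-11 - 11\right) \left(P + n{\left(-5 \right)}\right) - 8 = - 48 \left(-11 - 11\right) \left(- \frac{1}{2} - -11\right) - 8 = - 48 \left(- 22 \left(- \frac{1}{2} + \left(-4 + 15\right)\right)\right) - 8 = - 48 \left(- 22 \left(- \frac{1}{2} + 11\right)\right) - 8 = - 48 \left(\left(-22\right) \frac{21}{2}\right) - 8 = \left(-48\right) \left(-231\right) - 8 = 11088 - 8 = 11080$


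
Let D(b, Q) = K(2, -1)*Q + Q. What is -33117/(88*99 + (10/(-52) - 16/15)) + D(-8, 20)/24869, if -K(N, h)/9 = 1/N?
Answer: -321436605700/84484693241 ≈ -3.8047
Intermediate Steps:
K(N, h) = -9/N
D(b, Q) = -7*Q/2 (D(b, Q) = (-9/2)*Q + Q = (-9*½)*Q + Q = -9*Q/2 + Q = -7*Q/2)
-33117/(88*99 + (10/(-52) - 16/15)) + D(-8, 20)/24869 = -33117/(88*99 + (10/(-52) - 16/15)) - 7/2*20/24869 = -33117/(8712 + (10*(-1/52) - 16*1/15)) - 70*1/24869 = -33117/(8712 + (-5/26 - 16/15)) - 70/24869 = -33117/(8712 - 491/390) - 70/24869 = -33117/3397189/390 - 70/24869 = -33117*390/3397189 - 70/24869 = -12915630/3397189 - 70/24869 = -321436605700/84484693241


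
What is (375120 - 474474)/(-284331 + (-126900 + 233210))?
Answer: 99354/178021 ≈ 0.55810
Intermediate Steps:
(375120 - 474474)/(-284331 + (-126900 + 233210)) = -99354/(-284331 + 106310) = -99354/(-178021) = -99354*(-1/178021) = 99354/178021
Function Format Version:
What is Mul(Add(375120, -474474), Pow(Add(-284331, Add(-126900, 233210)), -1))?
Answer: Rational(99354, 178021) ≈ 0.55810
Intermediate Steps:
Mul(Add(375120, -474474), Pow(Add(-284331, Add(-126900, 233210)), -1)) = Mul(-99354, Pow(Add(-284331, 106310), -1)) = Mul(-99354, Pow(-178021, -1)) = Mul(-99354, Rational(-1, 178021)) = Rational(99354, 178021)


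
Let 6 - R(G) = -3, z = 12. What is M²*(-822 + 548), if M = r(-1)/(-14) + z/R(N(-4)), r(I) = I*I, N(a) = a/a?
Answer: -384833/882 ≈ -436.32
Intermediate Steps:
N(a) = 1
r(I) = I²
R(G) = 9 (R(G) = 6 - 1*(-3) = 6 + 3 = 9)
M = 53/42 (M = (-1)²/(-14) + 12/9 = 1*(-1/14) + 12*(⅑) = -1/14 + 4/3 = 53/42 ≈ 1.2619)
M²*(-822 + 548) = (53/42)²*(-822 + 548) = (2809/1764)*(-274) = -384833/882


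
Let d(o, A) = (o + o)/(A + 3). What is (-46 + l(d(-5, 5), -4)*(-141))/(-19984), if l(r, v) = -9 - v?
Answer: -659/19984 ≈ -0.032976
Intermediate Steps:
d(o, A) = 2*o/(3 + A) (d(o, A) = (2*o)/(3 + A) = 2*o/(3 + A))
(-46 + l(d(-5, 5), -4)*(-141))/(-19984) = (-46 + (-9 - 1*(-4))*(-141))/(-19984) = (-46 + (-9 + 4)*(-141))*(-1/19984) = (-46 - 5*(-141))*(-1/19984) = (-46 + 705)*(-1/19984) = 659*(-1/19984) = -659/19984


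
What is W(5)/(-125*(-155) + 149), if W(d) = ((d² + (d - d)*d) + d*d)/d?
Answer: 5/9762 ≈ 0.00051219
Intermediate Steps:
W(d) = 2*d (W(d) = ((d² + 0*d) + d²)/d = ((d² + 0) + d²)/d = (d² + d²)/d = (2*d²)/d = 2*d)
W(5)/(-125*(-155) + 149) = (2*5)/(-125*(-155) + 149) = 10/(19375 + 149) = 10/19524 = 10*(1/19524) = 5/9762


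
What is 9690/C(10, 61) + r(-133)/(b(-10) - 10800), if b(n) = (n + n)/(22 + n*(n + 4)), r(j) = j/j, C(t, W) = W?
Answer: 4290826399/27011410 ≈ 158.85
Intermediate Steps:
r(j) = 1
b(n) = 2*n/(22 + n*(4 + n)) (b(n) = (2*n)/(22 + n*(4 + n)) = 2*n/(22 + n*(4 + n)))
9690/C(10, 61) + r(-133)/(b(-10) - 10800) = 9690/61 + 1/(2*(-10)/(22 + (-10)**2 + 4*(-10)) - 10800) = 9690*(1/61) + 1/(2*(-10)/(22 + 100 - 40) - 10800) = 9690/61 + 1/(2*(-10)/82 - 10800) = 9690/61 + 1/(2*(-10)*(1/82) - 10800) = 9690/61 + 1/(-10/41 - 10800) = 9690/61 + 1/(-442810/41) = 9690/61 + 1*(-41/442810) = 9690/61 - 41/442810 = 4290826399/27011410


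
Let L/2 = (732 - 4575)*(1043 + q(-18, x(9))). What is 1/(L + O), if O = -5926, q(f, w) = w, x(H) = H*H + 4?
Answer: -1/8675734 ≈ -1.1526e-7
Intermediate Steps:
x(H) = 4 + H² (x(H) = H² + 4 = 4 + H²)
L = -8669808 (L = 2*((732 - 4575)*(1043 + (4 + 9²))) = 2*(-3843*(1043 + (4 + 81))) = 2*(-3843*(1043 + 85)) = 2*(-3843*1128) = 2*(-4334904) = -8669808)
1/(L + O) = 1/(-8669808 - 5926) = 1/(-8675734) = -1/8675734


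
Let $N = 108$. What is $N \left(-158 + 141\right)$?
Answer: $-1836$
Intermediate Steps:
$N \left(-158 + 141\right) = 108 \left(-158 + 141\right) = 108 \left(-17\right) = -1836$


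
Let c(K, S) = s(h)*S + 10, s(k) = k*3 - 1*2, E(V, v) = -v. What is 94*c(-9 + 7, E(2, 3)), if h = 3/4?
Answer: 1739/2 ≈ 869.50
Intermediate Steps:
h = 3/4 (h = 3*(1/4) = 3/4 ≈ 0.75000)
s(k) = -2 + 3*k (s(k) = 3*k - 2 = -2 + 3*k)
c(K, S) = 10 + S/4 (c(K, S) = (-2 + 3*(3/4))*S + 10 = (-2 + 9/4)*S + 10 = S/4 + 10 = 10 + S/4)
94*c(-9 + 7, E(2, 3)) = 94*(10 + (-1*3)/4) = 94*(10 + (1/4)*(-3)) = 94*(10 - 3/4) = 94*(37/4) = 1739/2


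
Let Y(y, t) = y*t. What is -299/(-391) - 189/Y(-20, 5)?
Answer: 4513/1700 ≈ 2.6547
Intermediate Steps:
Y(y, t) = t*y
-299/(-391) - 189/Y(-20, 5) = -299/(-391) - 189/(5*(-20)) = -299*(-1/391) - 189/(-100) = 13/17 - 189*(-1/100) = 13/17 + 189/100 = 4513/1700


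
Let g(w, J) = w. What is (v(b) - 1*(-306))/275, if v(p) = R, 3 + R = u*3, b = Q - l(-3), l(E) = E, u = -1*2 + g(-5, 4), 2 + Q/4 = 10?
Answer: 282/275 ≈ 1.0255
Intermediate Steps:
Q = 32 (Q = -8 + 4*10 = -8 + 40 = 32)
u = -7 (u = -1*2 - 5 = -2 - 5 = -7)
b = 35 (b = 32 - 1*(-3) = 32 + 3 = 35)
R = -24 (R = -3 - 7*3 = -3 - 21 = -24)
v(p) = -24
(v(b) - 1*(-306))/275 = (-24 - 1*(-306))/275 = (-24 + 306)*(1/275) = 282*(1/275) = 282/275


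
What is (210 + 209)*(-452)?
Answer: -189388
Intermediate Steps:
(210 + 209)*(-452) = 419*(-452) = -189388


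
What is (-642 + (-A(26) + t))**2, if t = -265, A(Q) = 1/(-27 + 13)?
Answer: 161213809/196 ≈ 8.2252e+5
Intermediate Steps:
A(Q) = -1/14 (A(Q) = 1/(-14) = -1/14)
(-642 + (-A(26) + t))**2 = (-642 + (-1*(-1/14) - 265))**2 = (-642 + (1/14 - 265))**2 = (-642 - 3709/14)**2 = (-12697/14)**2 = 161213809/196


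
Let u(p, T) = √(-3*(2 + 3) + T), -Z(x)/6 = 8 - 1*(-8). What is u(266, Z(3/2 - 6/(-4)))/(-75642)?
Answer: -I*√111/75642 ≈ -0.00013928*I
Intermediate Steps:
Z(x) = -96 (Z(x) = -6*(8 - 1*(-8)) = -6*(8 + 8) = -6*16 = -96)
u(p, T) = √(-15 + T) (u(p, T) = √(-3*5 + T) = √(-15 + T))
u(266, Z(3/2 - 6/(-4)))/(-75642) = √(-15 - 96)/(-75642) = √(-111)*(-1/75642) = (I*√111)*(-1/75642) = -I*√111/75642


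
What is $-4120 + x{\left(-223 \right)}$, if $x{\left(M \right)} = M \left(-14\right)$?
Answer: $-998$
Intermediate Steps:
$x{\left(M \right)} = - 14 M$
$-4120 + x{\left(-223 \right)} = -4120 - -3122 = -4120 + 3122 = -998$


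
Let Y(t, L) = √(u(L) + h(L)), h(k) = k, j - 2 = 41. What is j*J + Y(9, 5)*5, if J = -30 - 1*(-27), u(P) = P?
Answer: -129 + 5*√10 ≈ -113.19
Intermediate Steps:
j = 43 (j = 2 + 41 = 43)
Y(t, L) = √2*√L (Y(t, L) = √(L + L) = √(2*L) = √2*√L)
J = -3 (J = -30 + 27 = -3)
j*J + Y(9, 5)*5 = 43*(-3) + (√2*√5)*5 = -129 + √10*5 = -129 + 5*√10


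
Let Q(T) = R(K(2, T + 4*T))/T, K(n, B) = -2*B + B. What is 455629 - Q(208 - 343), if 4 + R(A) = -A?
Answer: 61509236/135 ≈ 4.5562e+5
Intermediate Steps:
K(n, B) = -B
R(A) = -4 - A
Q(T) = (-4 + 5*T)/T (Q(T) = (-4 - (-1)*(T + 4*T))/T = (-4 - (-1)*5*T)/T = (-4 - (-5)*T)/T = (-4 + 5*T)/T)
455629 - Q(208 - 343) = 455629 - (5 - 4/(208 - 343)) = 455629 - (5 - 4/(-135)) = 455629 - (5 - 4*(-1/135)) = 455629 - (5 + 4/135) = 455629 - 1*679/135 = 455629 - 679/135 = 61509236/135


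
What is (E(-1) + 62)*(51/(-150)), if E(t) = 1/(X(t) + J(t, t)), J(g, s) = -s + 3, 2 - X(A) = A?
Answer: -1479/70 ≈ -21.129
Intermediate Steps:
X(A) = 2 - A
J(g, s) = 3 - s
E(t) = 1/(5 - 2*t) (E(t) = 1/((2 - t) + (3 - t)) = 1/(5 - 2*t))
(E(-1) + 62)*(51/(-150)) = (-1/(-5 + 2*(-1)) + 62)*(51/(-150)) = (-1/(-5 - 2) + 62)*(51*(-1/150)) = (-1/(-7) + 62)*(-17/50) = (-1*(-⅐) + 62)*(-17/50) = (⅐ + 62)*(-17/50) = (435/7)*(-17/50) = -1479/70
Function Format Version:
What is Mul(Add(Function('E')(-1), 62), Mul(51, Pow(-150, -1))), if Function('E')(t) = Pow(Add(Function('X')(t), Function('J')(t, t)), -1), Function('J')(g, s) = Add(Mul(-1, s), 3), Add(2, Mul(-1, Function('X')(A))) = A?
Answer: Rational(-1479, 70) ≈ -21.129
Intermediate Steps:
Function('X')(A) = Add(2, Mul(-1, A))
Function('J')(g, s) = Add(3, Mul(-1, s))
Function('E')(t) = Pow(Add(5, Mul(-2, t)), -1) (Function('E')(t) = Pow(Add(Add(2, Mul(-1, t)), Add(3, Mul(-1, t))), -1) = Pow(Add(5, Mul(-2, t)), -1))
Mul(Add(Function('E')(-1), 62), Mul(51, Pow(-150, -1))) = Mul(Add(Mul(-1, Pow(Add(-5, Mul(2, -1)), -1)), 62), Mul(51, Pow(-150, -1))) = Mul(Add(Mul(-1, Pow(Add(-5, -2), -1)), 62), Mul(51, Rational(-1, 150))) = Mul(Add(Mul(-1, Pow(-7, -1)), 62), Rational(-17, 50)) = Mul(Add(Mul(-1, Rational(-1, 7)), 62), Rational(-17, 50)) = Mul(Add(Rational(1, 7), 62), Rational(-17, 50)) = Mul(Rational(435, 7), Rational(-17, 50)) = Rational(-1479, 70)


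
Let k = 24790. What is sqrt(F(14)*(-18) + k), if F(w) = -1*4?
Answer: sqrt(24862) ≈ 157.68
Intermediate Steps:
F(w) = -4
sqrt(F(14)*(-18) + k) = sqrt(-4*(-18) + 24790) = sqrt(72 + 24790) = sqrt(24862)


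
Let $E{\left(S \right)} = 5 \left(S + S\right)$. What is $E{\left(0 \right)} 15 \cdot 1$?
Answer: $0$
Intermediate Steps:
$E{\left(S \right)} = 10 S$ ($E{\left(S \right)} = 5 \cdot 2 S = 10 S$)
$E{\left(0 \right)} 15 \cdot 1 = 10 \cdot 0 \cdot 15 \cdot 1 = 0 \cdot 15 \cdot 1 = 0 \cdot 1 = 0$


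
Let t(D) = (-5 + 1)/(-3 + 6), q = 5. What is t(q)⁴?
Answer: 256/81 ≈ 3.1605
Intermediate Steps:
t(D) = -4/3
t(q)⁴ = (-4/3)⁴ = 256/81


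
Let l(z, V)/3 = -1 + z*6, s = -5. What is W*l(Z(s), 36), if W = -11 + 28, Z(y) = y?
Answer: -1581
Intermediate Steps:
W = 17
l(z, V) = -3 + 18*z (l(z, V) = 3*(-1 + z*6) = 3*(-1 + 6*z) = -3 + 18*z)
W*l(Z(s), 36) = 17*(-3 + 18*(-5)) = 17*(-3 - 90) = 17*(-93) = -1581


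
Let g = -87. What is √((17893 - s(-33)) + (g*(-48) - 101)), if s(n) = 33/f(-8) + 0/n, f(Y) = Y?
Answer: √351554/4 ≈ 148.23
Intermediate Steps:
s(n) = -33/8 (s(n) = 33/(-8) + 0/n = 33*(-⅛) + 0 = -33/8 + 0 = -33/8)
√((17893 - s(-33)) + (g*(-48) - 101)) = √((17893 - 1*(-33/8)) + (-87*(-48) - 101)) = √((17893 + 33/8) + (4176 - 101)) = √(143177/8 + 4075) = √(175777/8) = √351554/4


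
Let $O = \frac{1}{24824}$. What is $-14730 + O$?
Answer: $- \frac{365657519}{24824} \approx -14730.0$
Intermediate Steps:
$O = \frac{1}{24824} \approx 4.0284 \cdot 10^{-5}$
$-14730 + O = -14730 + \frac{1}{24824} = - \frac{365657519}{24824}$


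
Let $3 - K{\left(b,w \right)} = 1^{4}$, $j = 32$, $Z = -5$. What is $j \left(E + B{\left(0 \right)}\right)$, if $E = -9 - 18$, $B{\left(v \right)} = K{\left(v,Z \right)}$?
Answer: $-800$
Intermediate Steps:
$K{\left(b,w \right)} = 2$ ($K{\left(b,w \right)} = 3 - 1^{4} = 3 - 1 = 2$)
$B{\left(v \right)} = 2$
$E = -27$
$j \left(E + B{\left(0 \right)}\right) = 32 \left(-27 + 2\right) = 32 \left(-25\right) = -800$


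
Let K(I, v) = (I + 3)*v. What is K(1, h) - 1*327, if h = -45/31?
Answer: -10317/31 ≈ -332.81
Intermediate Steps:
h = -45/31 (h = -45*1/31 = -45/31 ≈ -1.4516)
K(I, v) = v*(3 + I) (K(I, v) = (3 + I)*v = v*(3 + I))
K(1, h) - 1*327 = -45*(3 + 1)/31 - 1*327 = -45/31*4 - 327 = -180/31 - 327 = -10317/31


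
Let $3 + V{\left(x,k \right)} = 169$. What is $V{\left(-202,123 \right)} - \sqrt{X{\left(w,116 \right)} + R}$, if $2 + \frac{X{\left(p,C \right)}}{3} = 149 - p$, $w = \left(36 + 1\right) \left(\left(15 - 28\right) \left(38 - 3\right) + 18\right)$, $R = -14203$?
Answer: $166 - \sqrt{34745} \approx -20.4$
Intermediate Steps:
$V{\left(x,k \right)} = 166$ ($V{\left(x,k \right)} = -3 + 169 = 166$)
$w = -16169$ ($w = 37 \left(\left(-13\right) 35 + 18\right) = 37 \left(-455 + 18\right) = 37 \left(-437\right) = -16169$)
$X{\left(p,C \right)} = 441 - 3 p$ ($X{\left(p,C \right)} = -6 + 3 \left(149 - p\right) = -6 - \left(-447 + 3 p\right) = 441 - 3 p$)
$V{\left(-202,123 \right)} - \sqrt{X{\left(w,116 \right)} + R} = 166 - \sqrt{\left(441 - -48507\right) - 14203} = 166 - \sqrt{\left(441 + 48507\right) - 14203} = 166 - \sqrt{48948 - 14203} = 166 - \sqrt{34745}$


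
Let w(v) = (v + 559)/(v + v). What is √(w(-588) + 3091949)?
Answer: √21816792318/84 ≈ 1758.4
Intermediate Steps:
w(v) = (559 + v)/(2*v) (w(v) = (559 + v)/((2*v)) = (559 + v)*(1/(2*v)) = (559 + v)/(2*v))
√(w(-588) + 3091949) = √((½)*(559 - 588)/(-588) + 3091949) = √((½)*(-1/588)*(-29) + 3091949) = √(29/1176 + 3091949) = √(3636132053/1176) = √21816792318/84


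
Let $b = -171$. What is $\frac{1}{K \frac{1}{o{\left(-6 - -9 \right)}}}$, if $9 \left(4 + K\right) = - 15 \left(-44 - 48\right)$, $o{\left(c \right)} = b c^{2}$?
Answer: $- \frac{4617}{448} \approx -10.306$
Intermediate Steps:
$o{\left(c \right)} = - 171 c^{2}$
$K = \frac{448}{3}$ ($K = -4 + \frac{\left(-15\right) \left(-44 - 48\right)}{9} = -4 + \frac{\left(-15\right) \left(-92\right)}{9} = -4 + \frac{1}{9} \cdot 1380 = -4 + \frac{460}{3} = \frac{448}{3} \approx 149.33$)
$\frac{1}{K \frac{1}{o{\left(-6 - -9 \right)}}} = \frac{1}{\frac{448}{3} \frac{1}{\left(-171\right) \left(-6 - -9\right)^{2}}} = \frac{1}{\frac{448}{3} \frac{1}{\left(-171\right) \left(-6 + 9\right)^{2}}} = \frac{1}{\frac{448}{3} \frac{1}{\left(-171\right) 3^{2}}} = \frac{1}{\frac{448}{3} \frac{1}{\left(-171\right) 9}} = \frac{1}{\frac{448}{3} \frac{1}{-1539}} = \frac{1}{\frac{448}{3} \left(- \frac{1}{1539}\right)} = \frac{1}{- \frac{448}{4617}} = - \frac{4617}{448}$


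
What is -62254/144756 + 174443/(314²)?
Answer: 4778418881/3568090644 ≈ 1.3392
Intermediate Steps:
-62254/144756 + 174443/(314²) = -62254*1/144756 + 174443/98596 = -31127/72378 + 174443*(1/98596) = -31127/72378 + 174443/98596 = 4778418881/3568090644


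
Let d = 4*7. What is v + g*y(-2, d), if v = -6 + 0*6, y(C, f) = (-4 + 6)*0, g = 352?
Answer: -6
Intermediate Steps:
d = 28
y(C, f) = 0 (y(C, f) = 2*0 = 0)
v = -6 (v = -6 + 0 = -6)
v + g*y(-2, d) = -6 + 352*0 = -6 + 0 = -6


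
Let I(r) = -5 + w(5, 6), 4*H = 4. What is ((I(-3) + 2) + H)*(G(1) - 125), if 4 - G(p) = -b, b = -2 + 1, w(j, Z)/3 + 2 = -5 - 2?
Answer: 3538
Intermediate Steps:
H = 1 (H = (¼)*4 = 1)
w(j, Z) = -27 (w(j, Z) = -6 + 3*(-5 - 2) = -6 + 3*(-7) = -6 - 21 = -27)
b = -1
I(r) = -32 (I(r) = -5 - 27 = -32)
G(p) = 3 (G(p) = 4 - (-1)*(-1) = 4 - 1*1 = 4 - 1 = 3)
((I(-3) + 2) + H)*(G(1) - 125) = ((-32 + 2) + 1)*(3 - 125) = (-30 + 1)*(-122) = -29*(-122) = 3538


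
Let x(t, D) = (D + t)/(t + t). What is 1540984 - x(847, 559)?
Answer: 1305212745/847 ≈ 1.5410e+6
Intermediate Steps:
x(t, D) = (D + t)/(2*t) (x(t, D) = (D + t)/((2*t)) = (D + t)*(1/(2*t)) = (D + t)/(2*t))
1540984 - x(847, 559) = 1540984 - (559 + 847)/(2*847) = 1540984 - 1406/(2*847) = 1540984 - 1*703/847 = 1540984 - 703/847 = 1305212745/847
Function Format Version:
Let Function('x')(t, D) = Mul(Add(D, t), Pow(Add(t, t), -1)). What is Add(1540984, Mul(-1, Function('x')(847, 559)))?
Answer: Rational(1305212745, 847) ≈ 1.5410e+6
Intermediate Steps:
Function('x')(t, D) = Mul(Rational(1, 2), Pow(t, -1), Add(D, t)) (Function('x')(t, D) = Mul(Add(D, t), Pow(Mul(2, t), -1)) = Mul(Add(D, t), Mul(Rational(1, 2), Pow(t, -1))) = Mul(Rational(1, 2), Pow(t, -1), Add(D, t)))
Add(1540984, Mul(-1, Function('x')(847, 559))) = Add(1540984, Mul(-1, Mul(Rational(1, 2), Pow(847, -1), Add(559, 847)))) = Add(1540984, Mul(-1, Mul(Rational(1, 2), Rational(1, 847), 1406))) = Add(1540984, Mul(-1, Rational(703, 847))) = Add(1540984, Rational(-703, 847)) = Rational(1305212745, 847)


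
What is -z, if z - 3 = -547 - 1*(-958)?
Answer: -414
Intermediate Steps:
z = 414 (z = 3 + (-547 - 1*(-958)) = 3 + (-547 + 958) = 3 + 411 = 414)
-z = -1*414 = -414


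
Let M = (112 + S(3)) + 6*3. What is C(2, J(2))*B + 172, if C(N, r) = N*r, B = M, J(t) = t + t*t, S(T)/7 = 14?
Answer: 2908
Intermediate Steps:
S(T) = 98 (S(T) = 7*14 = 98)
J(t) = t + t²
M = 228 (M = (112 + 98) + 6*3 = 210 + 18 = 228)
B = 228
C(2, J(2))*B + 172 = (2*(2*(1 + 2)))*228 + 172 = (2*(2*3))*228 + 172 = (2*6)*228 + 172 = 12*228 + 172 = 2736 + 172 = 2908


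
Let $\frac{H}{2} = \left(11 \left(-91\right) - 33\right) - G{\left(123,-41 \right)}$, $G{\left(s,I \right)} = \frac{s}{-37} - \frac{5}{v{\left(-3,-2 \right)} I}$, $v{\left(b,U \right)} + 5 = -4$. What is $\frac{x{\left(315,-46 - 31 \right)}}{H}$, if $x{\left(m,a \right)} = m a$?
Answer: $\frac{66230703}{5628652} \approx 11.767$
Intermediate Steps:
$v{\left(b,U \right)} = -9$ ($v{\left(b,U \right)} = -5 - 4 = -9$)
$G{\left(s,I \right)} = - \frac{s}{37} + \frac{5}{9 I}$ ($G{\left(s,I \right)} = \frac{s}{-37} - \frac{5}{\left(-9\right) I} = s \left(- \frac{1}{37}\right) - 5 \left(- \frac{1}{9 I}\right) = - \frac{s}{37} + \frac{5}{9 I}$)
$x{\left(m,a \right)} = a m$
$H = - \frac{28143260}{13653}$ ($H = 2 \left(\left(11 \left(-91\right) - 33\right) - \left(\left(- \frac{1}{37}\right) 123 + \frac{5}{9 \left(-41\right)}\right)\right) = 2 \left(\left(-1001 - 33\right) - \left(- \frac{123}{37} + \frac{5}{9} \left(- \frac{1}{41}\right)\right)\right) = 2 \left(-1034 - \left(- \frac{123}{37} - \frac{5}{369}\right)\right) = 2 \left(-1034 - - \frac{45572}{13653}\right) = 2 \left(-1034 + \frac{45572}{13653}\right) = 2 \left(- \frac{14071630}{13653}\right) = - \frac{28143260}{13653} \approx -2061.3$)
$\frac{x{\left(315,-46 - 31 \right)}}{H} = \frac{\left(-46 - 31\right) 315}{- \frac{28143260}{13653}} = \left(-46 - 31\right) 315 \left(- \frac{13653}{28143260}\right) = \left(-77\right) 315 \left(- \frac{13653}{28143260}\right) = \left(-24255\right) \left(- \frac{13653}{28143260}\right) = \frac{66230703}{5628652}$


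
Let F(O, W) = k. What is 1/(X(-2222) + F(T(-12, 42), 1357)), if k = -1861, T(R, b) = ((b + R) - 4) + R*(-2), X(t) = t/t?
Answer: -1/1860 ≈ -0.00053763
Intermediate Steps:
X(t) = 1
T(R, b) = -4 + b - R (T(R, b) = ((R + b) - 4) - 2*R = (-4 + R + b) - 2*R = -4 + b - R)
F(O, W) = -1861
1/(X(-2222) + F(T(-12, 42), 1357)) = 1/(1 - 1861) = 1/(-1860) = -1/1860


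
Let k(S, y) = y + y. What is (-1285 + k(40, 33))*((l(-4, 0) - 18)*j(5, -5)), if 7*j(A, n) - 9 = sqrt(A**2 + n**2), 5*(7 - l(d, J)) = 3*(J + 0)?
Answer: 120681/7 + 67045*sqrt(2)/7 ≈ 30785.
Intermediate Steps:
l(d, J) = 7 - 3*J/5 (l(d, J) = 7 - 3*(J + 0)/5 = 7 - 3*J/5)
j(A, n) = 9/7 + sqrt(A**2 + n**2)/7
k(S, y) = 2*y
(-1285 + k(40, 33))*((l(-4, 0) - 18)*j(5, -5)) = (-1285 + 2*33)*(((7 - 3/5*0) - 18)*(9/7 + sqrt(5**2 + (-5)**2)/7)) = (-1285 + 66)*(((7 + 0) - 18)*(9/7 + sqrt(25 + 25)/7)) = -1219*(7 - 18)*(9/7 + sqrt(50)/7) = -(-13409)*(9/7 + (5*sqrt(2))/7) = -(-13409)*(9/7 + 5*sqrt(2)/7) = -1219*(-99/7 - 55*sqrt(2)/7) = 120681/7 + 67045*sqrt(2)/7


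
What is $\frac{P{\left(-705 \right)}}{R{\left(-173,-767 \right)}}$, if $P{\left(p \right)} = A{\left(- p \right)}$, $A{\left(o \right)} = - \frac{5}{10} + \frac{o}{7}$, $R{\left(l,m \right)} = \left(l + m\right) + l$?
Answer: $- \frac{1403}{15582} \approx -0.09004$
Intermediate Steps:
$R{\left(l,m \right)} = m + 2 l$
$A{\left(o \right)} = - \frac{1}{2} + \frac{o}{7}$ ($A{\left(o \right)} = \left(-5\right) \frac{1}{10} + o \frac{1}{7} = - \frac{1}{2} + \frac{o}{7}$)
$P{\left(p \right)} = - \frac{1}{2} - \frac{p}{7}$ ($P{\left(p \right)} = - \frac{1}{2} + \frac{\left(-1\right) p}{7} = - \frac{1}{2} - \frac{p}{7}$)
$\frac{P{\left(-705 \right)}}{R{\left(-173,-767 \right)}} = \frac{- \frac{1}{2} - - \frac{705}{7}}{-767 + 2 \left(-173\right)} = \frac{- \frac{1}{2} + \frac{705}{7}}{-767 - 346} = \frac{1403}{14 \left(-1113\right)} = \frac{1403}{14} \left(- \frac{1}{1113}\right) = - \frac{1403}{15582}$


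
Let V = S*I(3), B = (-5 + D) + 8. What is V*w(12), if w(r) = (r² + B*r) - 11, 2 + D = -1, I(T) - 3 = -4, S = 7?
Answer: -931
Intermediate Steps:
I(T) = -1 (I(T) = 3 - 4 = -1)
D = -3 (D = -2 - 1 = -3)
B = 0 (B = (-5 - 3) + 8 = -8 + 8 = 0)
V = -7 (V = 7*(-1) = -7)
w(r) = -11 + r² (w(r) = (r² + 0*r) - 11 = (r² + 0) - 11 = r² - 11 = -11 + r²)
V*w(12) = -7*(-11 + 12²) = -7*(-11 + 144) = -7*133 = -931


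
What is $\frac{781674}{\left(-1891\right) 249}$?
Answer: $- \frac{260558}{156953} \approx -1.6601$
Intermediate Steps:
$\frac{781674}{\left(-1891\right) 249} = \frac{781674}{-470859} = 781674 \left(- \frac{1}{470859}\right) = - \frac{260558}{156953}$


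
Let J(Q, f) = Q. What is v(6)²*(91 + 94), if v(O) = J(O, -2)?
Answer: 6660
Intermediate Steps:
v(O) = O
v(6)²*(91 + 94) = 6²*(91 + 94) = 36*185 = 6660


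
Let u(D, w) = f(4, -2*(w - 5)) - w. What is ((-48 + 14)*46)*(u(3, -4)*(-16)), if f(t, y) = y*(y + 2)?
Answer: 9108736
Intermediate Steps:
f(t, y) = y*(2 + y)
u(D, w) = -w + (10 - 2*w)*(12 - 2*w) (u(D, w) = (-2*(w - 5))*(2 - 2*(w - 5)) - w = (-2*(-5 + w))*(2 - 2*(-5 + w)) - w = (10 - 2*w)*(2 + (10 - 2*w)) - w = (10 - 2*w)*(12 - 2*w) - w = -w + (10 - 2*w)*(12 - 2*w))
((-48 + 14)*46)*(u(3, -4)*(-16)) = ((-48 + 14)*46)*((-1*(-4) + 4*(-6 - 4)*(-5 - 4))*(-16)) = (-34*46)*((4 + 4*(-10)*(-9))*(-16)) = -1564*(4 + 360)*(-16) = -569296*(-16) = -1564*(-5824) = 9108736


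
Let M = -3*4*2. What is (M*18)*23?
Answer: -9936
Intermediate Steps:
M = -24 (M = -12*2 = -24)
(M*18)*23 = -24*18*23 = -432*23 = -9936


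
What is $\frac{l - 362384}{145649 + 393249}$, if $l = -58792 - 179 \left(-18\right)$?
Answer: $- \frac{208977}{269449} \approx -0.77557$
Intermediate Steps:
$l = -55570$ ($l = -58792 - -3222 = -58792 + 3222 = -55570$)
$\frac{l - 362384}{145649 + 393249} = \frac{-55570 - 362384}{145649 + 393249} = - \frac{417954}{538898} = \left(-417954\right) \frac{1}{538898} = - \frac{208977}{269449}$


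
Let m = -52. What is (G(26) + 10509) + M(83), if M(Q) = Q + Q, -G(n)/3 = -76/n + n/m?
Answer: 277817/26 ≈ 10685.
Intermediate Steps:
G(n) = 228/n + 3*n/52 (G(n) = -3*(-76/n + n/(-52)) = -3*(-76/n + n*(-1/52)) = -3*(-76/n - n/52) = 228/n + 3*n/52)
M(Q) = 2*Q
(G(26) + 10509) + M(83) = ((228/26 + (3/52)*26) + 10509) + 2*83 = ((228*(1/26) + 3/2) + 10509) + 166 = ((114/13 + 3/2) + 10509) + 166 = (267/26 + 10509) + 166 = 273501/26 + 166 = 277817/26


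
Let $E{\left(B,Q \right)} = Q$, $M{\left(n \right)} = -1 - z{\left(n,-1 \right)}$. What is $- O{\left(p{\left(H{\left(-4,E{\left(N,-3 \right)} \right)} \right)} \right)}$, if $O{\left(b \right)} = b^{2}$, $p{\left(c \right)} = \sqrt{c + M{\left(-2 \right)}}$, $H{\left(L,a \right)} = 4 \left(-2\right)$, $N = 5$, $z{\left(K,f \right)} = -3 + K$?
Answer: $4$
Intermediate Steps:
$M{\left(n \right)} = 2 - n$ ($M{\left(n \right)} = -1 - \left(-3 + n\right) = 2 - n$)
$H{\left(L,a \right)} = -8$
$p{\left(c \right)} = \sqrt{4 + c}$ ($p{\left(c \right)} = \sqrt{c + \left(2 - -2\right)} = \sqrt{c + \left(2 + 2\right)} = \sqrt{c + 4} = \sqrt{4 + c}$)
$- O{\left(p{\left(H{\left(-4,E{\left(N,-3 \right)} \right)} \right)} \right)} = - \left(\sqrt{4 - 8}\right)^{2} = - \left(\sqrt{-4}\right)^{2} = - \left(2 i\right)^{2} = \left(-1\right) \left(-4\right) = 4$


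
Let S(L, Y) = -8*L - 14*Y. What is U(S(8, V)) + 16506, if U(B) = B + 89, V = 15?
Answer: 16321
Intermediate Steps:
S(L, Y) = -14*Y - 8*L
U(B) = 89 + B
U(S(8, V)) + 16506 = (89 + (-14*15 - 8*8)) + 16506 = (89 + (-210 - 64)) + 16506 = (89 - 274) + 16506 = -185 + 16506 = 16321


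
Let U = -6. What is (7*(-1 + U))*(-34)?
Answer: 1666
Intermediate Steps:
(7*(-1 + U))*(-34) = (7*(-1 - 6))*(-34) = (7*(-7))*(-34) = -49*(-34) = 1666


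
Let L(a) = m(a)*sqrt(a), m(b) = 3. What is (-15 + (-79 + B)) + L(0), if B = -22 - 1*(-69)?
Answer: -47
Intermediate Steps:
B = 47 (B = -22 + 69 = 47)
L(a) = 3*sqrt(a)
(-15 + (-79 + B)) + L(0) = (-15 + (-79 + 47)) + 3*sqrt(0) = (-15 - 32) + 3*0 = -47 + 0 = -47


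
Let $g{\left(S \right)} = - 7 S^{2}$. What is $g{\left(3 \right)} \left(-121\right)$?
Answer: $7623$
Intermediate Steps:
$g{\left(3 \right)} \left(-121\right) = - 7 \cdot 3^{2} \left(-121\right) = \left(-7\right) 9 \left(-121\right) = \left(-63\right) \left(-121\right) = 7623$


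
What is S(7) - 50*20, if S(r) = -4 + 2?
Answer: -1002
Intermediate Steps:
S(r) = -2
S(7) - 50*20 = -2 - 50*20 = -2 - 1000 = -1002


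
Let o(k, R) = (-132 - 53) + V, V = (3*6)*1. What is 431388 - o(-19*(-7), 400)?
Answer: 431555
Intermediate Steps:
V = 18 (V = 18*1 = 18)
o(k, R) = -167 (o(k, R) = (-132 - 53) + 18 = -185 + 18 = -167)
431388 - o(-19*(-7), 400) = 431388 - 1*(-167) = 431388 + 167 = 431555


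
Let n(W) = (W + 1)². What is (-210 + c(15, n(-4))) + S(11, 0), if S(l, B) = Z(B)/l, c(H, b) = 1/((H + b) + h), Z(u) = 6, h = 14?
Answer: -87541/418 ≈ -209.43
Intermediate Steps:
n(W) = (1 + W)²
c(H, b) = 1/(14 + H + b) (c(H, b) = 1/((H + b) + 14) = 1/(14 + H + b))
S(l, B) = 6/l
(-210 + c(15, n(-4))) + S(11, 0) = (-210 + 1/(14 + 15 + (1 - 4)²)) + 6/11 = (-210 + 1/(14 + 15 + (-3)²)) + 6*(1/11) = (-210 + 1/(14 + 15 + 9)) + 6/11 = (-210 + 1/38) + 6/11 = -7979/38 + 6/11 = -87541/418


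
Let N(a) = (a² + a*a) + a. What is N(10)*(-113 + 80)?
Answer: -6930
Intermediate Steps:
N(a) = a + 2*a² (N(a) = (a² + a²) + a = 2*a² + a = a + 2*a²)
N(10)*(-113 + 80) = (10*(1 + 2*10))*(-113 + 80) = (10*(1 + 20))*(-33) = (10*21)*(-33) = 210*(-33) = -6930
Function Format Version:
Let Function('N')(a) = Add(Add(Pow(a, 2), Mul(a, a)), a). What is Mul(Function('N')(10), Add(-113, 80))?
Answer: -6930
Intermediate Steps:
Function('N')(a) = Add(a, Mul(2, Pow(a, 2))) (Function('N')(a) = Add(Add(Pow(a, 2), Pow(a, 2)), a) = Add(Mul(2, Pow(a, 2)), a) = Add(a, Mul(2, Pow(a, 2))))
Mul(Function('N')(10), Add(-113, 80)) = Mul(Mul(10, Add(1, Mul(2, 10))), Add(-113, 80)) = Mul(Mul(10, Add(1, 20)), -33) = Mul(Mul(10, 21), -33) = Mul(210, -33) = -6930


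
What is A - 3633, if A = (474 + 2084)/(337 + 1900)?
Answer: -8124463/2237 ≈ -3631.9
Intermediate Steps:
A = 2558/2237 ≈ 1.1435
A - 3633 = 2558/2237 - 3633 = -8124463/2237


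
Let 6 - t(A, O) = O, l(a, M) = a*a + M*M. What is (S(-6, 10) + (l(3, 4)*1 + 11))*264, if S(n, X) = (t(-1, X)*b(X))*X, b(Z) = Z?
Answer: -96096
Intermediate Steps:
l(a, M) = M² + a² (l(a, M) = a² + M² = M² + a²)
t(A, O) = 6 - O
S(n, X) = X²*(6 - X) (S(n, X) = ((6 - X)*X)*X = (X*(6 - X))*X = X²*(6 - X))
(S(-6, 10) + (l(3, 4)*1 + 11))*264 = (10²*(6 - 1*10) + ((4² + 3²)*1 + 11))*264 = (100*(6 - 10) + ((16 + 9)*1 + 11))*264 = (100*(-4) + (25*1 + 11))*264 = (-400 + (25 + 11))*264 = (-400 + 36)*264 = -364*264 = -96096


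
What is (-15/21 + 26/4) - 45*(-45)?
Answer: 28431/14 ≈ 2030.8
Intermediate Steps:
(-15/21 + 26/4) - 45*(-45) = (-15*1/21 + 26*(¼)) + 2025 = (-5/7 + 13/2) + 2025 = 81/14 + 2025 = 28431/14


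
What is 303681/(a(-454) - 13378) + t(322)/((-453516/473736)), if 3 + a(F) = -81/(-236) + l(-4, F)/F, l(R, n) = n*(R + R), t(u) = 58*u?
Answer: -15866287827356/812349737 ≈ -19531.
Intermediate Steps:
l(R, n) = 2*R*n (l(R, n) = n*(2*R) = 2*R*n)
a(F) = -2515/236 (a(F) = -3 + (-81/(-236) + (2*(-4)*F)/F) = -3 + (-81*(-1/236) + (-8*F)/F) = -3 + (81/236 - 8) = -3 - 1807/236 = -2515/236)
303681/(a(-454) - 13378) + t(322)/((-453516/473736)) = 303681/(-2515/236 - 13378) + (58*322)/((-453516/473736)) = 303681/(-3159723/236) + 18676/((-453516*1/473736)) = 303681*(-236/3159723) + 18676/(-37793/39478) = -3412796/150463 + 18676*(-39478/37793) = -3412796/150463 - 105327304/5399 = -15866287827356/812349737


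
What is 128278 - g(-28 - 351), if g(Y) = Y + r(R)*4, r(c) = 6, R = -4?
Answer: 128633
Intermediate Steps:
g(Y) = 24 + Y (g(Y) = Y + 6*4 = Y + 24 = 24 + Y)
128278 - g(-28 - 351) = 128278 - (24 + (-28 - 351)) = 128278 - (24 - 379) = 128278 - 1*(-355) = 128278 + 355 = 128633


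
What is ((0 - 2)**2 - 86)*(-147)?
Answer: 12054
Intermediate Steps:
((0 - 2)**2 - 86)*(-147) = ((-2)**2 - 86)*(-147) = (4 - 86)*(-147) = -82*(-147) = 12054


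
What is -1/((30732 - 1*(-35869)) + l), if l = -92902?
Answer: 1/26301 ≈ 3.8021e-5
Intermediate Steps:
-1/((30732 - 1*(-35869)) + l) = -1/((30732 - 1*(-35869)) - 92902) = -1/((30732 + 35869) - 92902) = -1/(66601 - 92902) = -1/(-26301) = -1*(-1/26301) = 1/26301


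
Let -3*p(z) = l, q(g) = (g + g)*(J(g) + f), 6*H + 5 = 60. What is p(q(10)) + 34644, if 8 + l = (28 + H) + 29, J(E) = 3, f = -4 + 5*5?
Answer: 623243/18 ≈ 34625.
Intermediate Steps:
f = 21 (f = -4 + 25 = 21)
H = 55/6 (H = -⅚ + (⅙)*60 = -⅚ + 10 = 55/6 ≈ 9.1667)
q(g) = 48*g (q(g) = (g + g)*(3 + 21) = (2*g)*24 = 48*g)
l = 349/6 (l = -8 + ((28 + 55/6) + 29) = -8 + (223/6 + 29) = -8 + 397/6 = 349/6 ≈ 58.167)
p(z) = -349/18 (p(z) = -⅓*349/6 = -349/18)
p(q(10)) + 34644 = -349/18 + 34644 = 623243/18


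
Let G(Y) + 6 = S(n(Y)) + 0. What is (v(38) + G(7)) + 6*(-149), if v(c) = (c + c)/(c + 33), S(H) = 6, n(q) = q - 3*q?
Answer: -63398/71 ≈ -892.93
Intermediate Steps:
n(q) = -2*q
v(c) = 2*c/(33 + c) (v(c) = (2*c)/(33 + c) = 2*c/(33 + c))
G(Y) = 0 (G(Y) = -6 + (6 + 0) = -6 + 6 = 0)
(v(38) + G(7)) + 6*(-149) = (2*38/(33 + 38) + 0) + 6*(-149) = (2*38/71 + 0) - 894 = (2*38*(1/71) + 0) - 894 = (76/71 + 0) - 894 = 76/71 - 894 = -63398/71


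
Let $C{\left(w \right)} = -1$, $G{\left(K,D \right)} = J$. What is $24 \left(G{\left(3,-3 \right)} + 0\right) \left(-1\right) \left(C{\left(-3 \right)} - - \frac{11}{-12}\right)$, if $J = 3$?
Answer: $138$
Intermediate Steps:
$G{\left(K,D \right)} = 3$
$24 \left(G{\left(3,-3 \right)} + 0\right) \left(-1\right) \left(C{\left(-3 \right)} - - \frac{11}{-12}\right) = 24 \left(3 + 0\right) \left(-1\right) \left(-1 - - \frac{11}{-12}\right) = 24 \cdot 3 \left(-1\right) \left(-1 - \left(-11\right) \left(- \frac{1}{12}\right)\right) = 24 \left(-3\right) \left(-1 - \frac{11}{12}\right) = - 72 \left(-1 - \frac{11}{12}\right) = \left(-72\right) \left(- \frac{23}{12}\right) = 138$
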